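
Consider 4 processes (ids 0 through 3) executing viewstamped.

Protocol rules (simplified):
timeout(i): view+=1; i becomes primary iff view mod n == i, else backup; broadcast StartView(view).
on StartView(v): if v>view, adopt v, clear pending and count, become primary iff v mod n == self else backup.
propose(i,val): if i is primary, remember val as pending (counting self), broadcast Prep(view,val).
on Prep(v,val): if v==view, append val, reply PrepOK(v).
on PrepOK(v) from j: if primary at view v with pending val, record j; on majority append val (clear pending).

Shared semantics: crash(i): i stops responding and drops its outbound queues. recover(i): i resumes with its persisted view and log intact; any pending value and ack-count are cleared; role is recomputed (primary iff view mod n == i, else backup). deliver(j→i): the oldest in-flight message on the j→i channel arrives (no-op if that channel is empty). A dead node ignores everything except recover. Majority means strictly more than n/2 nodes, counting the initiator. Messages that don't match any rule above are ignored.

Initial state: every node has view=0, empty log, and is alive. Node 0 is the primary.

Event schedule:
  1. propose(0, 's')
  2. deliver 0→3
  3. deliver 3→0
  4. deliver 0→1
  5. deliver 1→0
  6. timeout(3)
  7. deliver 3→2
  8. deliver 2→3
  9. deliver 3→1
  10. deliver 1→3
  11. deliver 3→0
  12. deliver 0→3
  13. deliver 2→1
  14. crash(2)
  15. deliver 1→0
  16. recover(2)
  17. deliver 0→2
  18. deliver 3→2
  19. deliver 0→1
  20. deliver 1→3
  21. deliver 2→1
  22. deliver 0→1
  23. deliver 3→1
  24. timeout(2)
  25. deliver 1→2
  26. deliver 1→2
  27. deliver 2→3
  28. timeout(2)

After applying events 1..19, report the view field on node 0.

1

[1] propose(0,'s') → ∅
[2] deliver 0→3 → N3(back v0 [s])
[3] deliver 3→0 → ∅
[4] deliver 0→1 → N1(back v0 [s])
[5] deliver 1→0 → N0(prim v0 [s])
[6] timeout(3) → N3(back v1 [s])
[7] deliver 3→2 → N2(back v1 [-])
[8] deliver 2→3 → ∅
[9] deliver 3→1 → N1(prim v1 [s])
[10] deliver 1→3 → ∅
[11] deliver 3→0 → N0(back v1 [s])
[12] deliver 0→3 → ∅
[13] deliver 2→1 → ∅
[14] crash(2) → N2(✗back v1 [-])
[15] deliver 1→0 → ∅
[16] recover(2) → N2(back v1 [-])
[17] deliver 0→2 → ∅
[18] deliver 3→2 → ∅
[19] deliver 0→1 → ∅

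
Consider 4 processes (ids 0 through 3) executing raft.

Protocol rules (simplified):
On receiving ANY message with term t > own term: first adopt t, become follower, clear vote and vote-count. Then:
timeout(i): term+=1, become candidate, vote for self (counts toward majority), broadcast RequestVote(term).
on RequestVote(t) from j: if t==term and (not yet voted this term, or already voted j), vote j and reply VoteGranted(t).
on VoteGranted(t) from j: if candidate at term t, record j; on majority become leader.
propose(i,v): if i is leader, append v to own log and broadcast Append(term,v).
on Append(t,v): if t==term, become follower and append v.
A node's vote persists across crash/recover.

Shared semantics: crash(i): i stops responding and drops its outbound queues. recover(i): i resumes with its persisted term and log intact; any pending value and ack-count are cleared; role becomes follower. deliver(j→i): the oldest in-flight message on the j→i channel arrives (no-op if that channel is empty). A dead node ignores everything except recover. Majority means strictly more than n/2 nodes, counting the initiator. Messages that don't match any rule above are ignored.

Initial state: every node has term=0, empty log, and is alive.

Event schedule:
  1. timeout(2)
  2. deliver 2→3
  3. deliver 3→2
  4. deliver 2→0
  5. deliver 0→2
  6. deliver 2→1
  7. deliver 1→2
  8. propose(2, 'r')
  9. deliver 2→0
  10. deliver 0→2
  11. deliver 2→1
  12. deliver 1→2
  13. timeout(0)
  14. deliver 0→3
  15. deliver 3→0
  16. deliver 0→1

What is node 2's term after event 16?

[1] timeout(2) → N2(cand t1 [-])
[2] deliver 2→3 → N3(foll t1 [-])
[3] deliver 3→2 → ∅
[4] deliver 2→0 → N0(foll t1 [-])
[5] deliver 0→2 → N2(lead t1 [-])
[6] deliver 2→1 → N1(foll t1 [-])
[7] deliver 1→2 → ∅
[8] propose(2,'r') → N2(lead t1 [r])
[9] deliver 2→0 → N0(foll t1 [r])
[10] deliver 0→2 → ∅
[11] deliver 2→1 → N1(foll t1 [r])
[12] deliver 1→2 → ∅
[13] timeout(0) → N0(cand t2 [r])
[14] deliver 0→3 → N3(foll t2 [-])
[15] deliver 3→0 → ∅
[16] deliver 0→1 → N1(foll t2 [r])

1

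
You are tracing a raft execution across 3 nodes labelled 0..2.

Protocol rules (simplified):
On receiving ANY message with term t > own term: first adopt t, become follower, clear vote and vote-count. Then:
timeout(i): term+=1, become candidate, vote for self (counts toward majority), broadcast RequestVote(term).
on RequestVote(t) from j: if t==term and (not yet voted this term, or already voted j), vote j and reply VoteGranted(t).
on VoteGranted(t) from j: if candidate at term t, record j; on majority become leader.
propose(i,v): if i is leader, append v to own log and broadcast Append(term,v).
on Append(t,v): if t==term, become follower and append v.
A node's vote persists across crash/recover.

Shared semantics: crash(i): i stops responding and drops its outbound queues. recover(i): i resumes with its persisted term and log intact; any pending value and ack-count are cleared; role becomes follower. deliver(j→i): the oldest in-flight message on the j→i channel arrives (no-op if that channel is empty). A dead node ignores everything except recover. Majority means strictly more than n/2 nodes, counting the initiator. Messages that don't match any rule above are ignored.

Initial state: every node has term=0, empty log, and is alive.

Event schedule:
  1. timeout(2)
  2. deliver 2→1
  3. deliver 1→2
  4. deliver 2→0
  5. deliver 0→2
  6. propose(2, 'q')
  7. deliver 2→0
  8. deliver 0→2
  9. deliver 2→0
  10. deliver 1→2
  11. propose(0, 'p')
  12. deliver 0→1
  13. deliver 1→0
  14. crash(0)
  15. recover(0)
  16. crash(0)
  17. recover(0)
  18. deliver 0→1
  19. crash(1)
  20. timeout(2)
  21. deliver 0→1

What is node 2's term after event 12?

1

after 1 — timeout(2): n2:cand/t1/[-]
after 2 — deliver 2→1: n1:foll/t1/[-]
after 3 — deliver 1→2: n2:lead/t1/[-]
after 4 — deliver 2→0: n0:foll/t1/[-]
after 5 — deliver 0→2: ·
after 6 — propose(2,'q'): n2:lead/t1/[q]
after 7 — deliver 2→0: n0:foll/t1/[q]
after 8 — deliver 0→2: ·
after 9 — deliver 2→0: ·
after 10 — deliver 1→2: ·
after 11 — propose(0,'p'): ·
after 12 — deliver 0→1: ·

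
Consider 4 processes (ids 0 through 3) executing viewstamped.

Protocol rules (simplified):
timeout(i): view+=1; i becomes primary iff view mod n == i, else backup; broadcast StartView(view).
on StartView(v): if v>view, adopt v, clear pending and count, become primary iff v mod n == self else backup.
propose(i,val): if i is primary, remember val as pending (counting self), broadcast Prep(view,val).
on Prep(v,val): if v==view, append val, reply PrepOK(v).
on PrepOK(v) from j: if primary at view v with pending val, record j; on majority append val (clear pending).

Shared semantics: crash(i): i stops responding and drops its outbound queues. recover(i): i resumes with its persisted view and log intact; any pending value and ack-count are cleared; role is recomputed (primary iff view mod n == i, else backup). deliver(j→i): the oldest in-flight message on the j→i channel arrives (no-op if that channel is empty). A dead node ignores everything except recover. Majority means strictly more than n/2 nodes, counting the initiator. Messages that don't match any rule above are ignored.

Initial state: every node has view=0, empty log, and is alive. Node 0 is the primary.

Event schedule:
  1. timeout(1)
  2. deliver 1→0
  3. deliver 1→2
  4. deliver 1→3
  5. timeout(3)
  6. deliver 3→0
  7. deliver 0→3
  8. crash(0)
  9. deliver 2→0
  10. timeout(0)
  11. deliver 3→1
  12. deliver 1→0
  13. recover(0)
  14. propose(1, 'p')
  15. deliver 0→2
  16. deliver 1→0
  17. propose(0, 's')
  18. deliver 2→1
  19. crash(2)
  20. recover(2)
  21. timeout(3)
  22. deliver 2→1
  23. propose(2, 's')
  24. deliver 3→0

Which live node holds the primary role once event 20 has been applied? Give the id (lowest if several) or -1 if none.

-1

[1] timeout(1) → N1(prim v1 [-])
[2] deliver 1→0 → N0(back v1 [-])
[3] deliver 1→2 → N2(back v1 [-])
[4] deliver 1→3 → N3(back v1 [-])
[5] timeout(3) → N3(back v2 [-])
[6] deliver 3→0 → N0(back v2 [-])
[7] deliver 0→3 → ∅
[8] crash(0) → N0(✗back v2 [-])
[9] deliver 2→0 → ∅
[10] timeout(0) → ∅
[11] deliver 3→1 → N1(back v2 [-])
[12] deliver 1→0 → ∅
[13] recover(0) → N0(back v2 [-])
[14] propose(1,'p') → ∅
[15] deliver 0→2 → ∅
[16] deliver 1→0 → ∅
[17] propose(0,'s') → ∅
[18] deliver 2→1 → ∅
[19] crash(2) → N2(✗back v1 [-])
[20] recover(2) → N2(back v1 [-])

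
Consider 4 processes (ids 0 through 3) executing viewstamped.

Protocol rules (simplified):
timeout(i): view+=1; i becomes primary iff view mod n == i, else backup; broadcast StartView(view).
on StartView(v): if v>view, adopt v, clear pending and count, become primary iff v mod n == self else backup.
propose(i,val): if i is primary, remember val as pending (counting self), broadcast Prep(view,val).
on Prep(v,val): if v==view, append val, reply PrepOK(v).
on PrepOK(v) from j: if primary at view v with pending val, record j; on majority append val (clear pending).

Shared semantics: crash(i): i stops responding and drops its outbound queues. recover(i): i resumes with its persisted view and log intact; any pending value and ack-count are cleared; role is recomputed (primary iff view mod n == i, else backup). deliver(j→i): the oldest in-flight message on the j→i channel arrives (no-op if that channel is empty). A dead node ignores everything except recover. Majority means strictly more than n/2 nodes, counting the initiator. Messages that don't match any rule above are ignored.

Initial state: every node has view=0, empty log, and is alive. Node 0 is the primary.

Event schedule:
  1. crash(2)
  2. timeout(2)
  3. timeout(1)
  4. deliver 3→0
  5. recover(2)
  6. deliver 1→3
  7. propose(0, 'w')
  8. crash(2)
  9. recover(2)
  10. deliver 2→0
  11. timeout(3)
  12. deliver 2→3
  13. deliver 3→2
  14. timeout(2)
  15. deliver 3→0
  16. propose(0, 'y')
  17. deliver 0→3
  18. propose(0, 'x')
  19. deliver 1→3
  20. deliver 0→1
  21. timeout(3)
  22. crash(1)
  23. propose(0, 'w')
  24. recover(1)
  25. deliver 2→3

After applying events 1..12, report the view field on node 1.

1

1. crash(2):  <2:✗back v0 ->
2. timeout(2):  nop
3. timeout(1):  <1:prim v1 ->
4. deliver 3→0:  nop
5. recover(2):  <2:back v0 ->
6. deliver 1→3:  <3:back v1 ->
7. propose(0,'w'):  nop
8. crash(2):  <2:✗back v0 ->
9. recover(2):  <2:back v0 ->
10. deliver 2→0:  nop
11. timeout(3):  <3:back v2 ->
12. deliver 2→3:  nop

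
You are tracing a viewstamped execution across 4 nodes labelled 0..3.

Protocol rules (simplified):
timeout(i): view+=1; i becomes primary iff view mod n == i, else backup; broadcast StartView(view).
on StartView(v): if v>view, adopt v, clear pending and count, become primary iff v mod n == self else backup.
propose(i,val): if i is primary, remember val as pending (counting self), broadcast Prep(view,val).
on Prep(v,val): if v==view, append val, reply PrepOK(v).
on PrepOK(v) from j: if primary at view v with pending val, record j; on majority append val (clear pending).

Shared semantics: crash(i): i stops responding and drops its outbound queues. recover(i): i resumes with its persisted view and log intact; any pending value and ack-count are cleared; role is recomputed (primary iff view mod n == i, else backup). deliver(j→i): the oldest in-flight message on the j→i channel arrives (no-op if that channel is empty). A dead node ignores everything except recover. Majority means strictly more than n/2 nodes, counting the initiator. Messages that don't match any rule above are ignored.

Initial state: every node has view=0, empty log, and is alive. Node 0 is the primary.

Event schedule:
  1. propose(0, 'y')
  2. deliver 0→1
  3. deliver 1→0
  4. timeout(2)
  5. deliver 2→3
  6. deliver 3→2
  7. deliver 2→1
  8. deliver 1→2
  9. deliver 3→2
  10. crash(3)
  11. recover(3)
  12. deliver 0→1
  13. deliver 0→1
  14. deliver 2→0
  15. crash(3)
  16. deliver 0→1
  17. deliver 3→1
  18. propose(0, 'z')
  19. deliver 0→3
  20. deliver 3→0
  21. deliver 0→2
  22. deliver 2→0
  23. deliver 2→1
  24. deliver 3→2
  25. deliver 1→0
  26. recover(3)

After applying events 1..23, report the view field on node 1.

1. propose(0,'y'):  nop
2. deliver 0→1:  <1:back v0 y>
3. deliver 1→0:  nop
4. timeout(2):  <2:back v1 ->
5. deliver 2→3:  <3:back v1 ->
6. deliver 3→2:  nop
7. deliver 2→1:  <1:prim v1 y>
8. deliver 1→2:  nop
9. deliver 3→2:  nop
10. crash(3):  <3:✗back v1 ->
11. recover(3):  <3:back v1 ->
12. deliver 0→1:  nop
13. deliver 0→1:  nop
14. deliver 2→0:  <0:back v1 ->
15. crash(3):  <3:✗back v1 ->
16. deliver 0→1:  nop
17. deliver 3→1:  nop
18. propose(0,'z'):  nop
19. deliver 0→3:  nop
20. deliver 3→0:  nop
21. deliver 0→2:  nop
22. deliver 2→0:  nop
23. deliver 2→1:  nop

1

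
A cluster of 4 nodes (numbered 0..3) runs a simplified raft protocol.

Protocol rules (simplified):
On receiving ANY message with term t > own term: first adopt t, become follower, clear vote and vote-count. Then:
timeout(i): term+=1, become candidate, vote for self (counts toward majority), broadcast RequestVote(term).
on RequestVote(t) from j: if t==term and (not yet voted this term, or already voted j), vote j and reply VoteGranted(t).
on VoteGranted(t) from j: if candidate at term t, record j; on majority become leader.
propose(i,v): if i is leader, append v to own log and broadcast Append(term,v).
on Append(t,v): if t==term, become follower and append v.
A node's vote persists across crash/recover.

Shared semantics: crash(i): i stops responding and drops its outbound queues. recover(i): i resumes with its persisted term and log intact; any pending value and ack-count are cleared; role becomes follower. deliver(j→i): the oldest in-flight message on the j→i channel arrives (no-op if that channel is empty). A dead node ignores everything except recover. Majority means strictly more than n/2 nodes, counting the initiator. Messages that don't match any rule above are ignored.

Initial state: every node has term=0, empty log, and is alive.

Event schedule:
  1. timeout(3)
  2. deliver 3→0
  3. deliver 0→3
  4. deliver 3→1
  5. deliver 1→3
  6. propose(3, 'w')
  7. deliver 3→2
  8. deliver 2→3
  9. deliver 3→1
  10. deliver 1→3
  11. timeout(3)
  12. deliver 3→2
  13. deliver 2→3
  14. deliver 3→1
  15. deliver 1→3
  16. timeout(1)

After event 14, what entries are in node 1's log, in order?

step 1 timeout(3): 3={cand,t=1,log=-}
step 2 deliver 3→0: 0={foll,t=1,log=-}
step 3 deliver 0→3: —
step 4 deliver 3→1: 1={foll,t=1,log=-}
step 5 deliver 1→3: 3={lead,t=1,log=-}
step 6 propose(3,'w'): 3={lead,t=1,log=w}
step 7 deliver 3→2: 2={foll,t=1,log=-}
step 8 deliver 2→3: —
step 9 deliver 3→1: 1={foll,t=1,log=w}
step 10 deliver 1→3: —
step 11 timeout(3): 3={cand,t=2,log=w}
step 12 deliver 3→2: 2={foll,t=1,log=w}
step 13 deliver 2→3: —
step 14 deliver 3→1: 1={foll,t=2,log=w}

w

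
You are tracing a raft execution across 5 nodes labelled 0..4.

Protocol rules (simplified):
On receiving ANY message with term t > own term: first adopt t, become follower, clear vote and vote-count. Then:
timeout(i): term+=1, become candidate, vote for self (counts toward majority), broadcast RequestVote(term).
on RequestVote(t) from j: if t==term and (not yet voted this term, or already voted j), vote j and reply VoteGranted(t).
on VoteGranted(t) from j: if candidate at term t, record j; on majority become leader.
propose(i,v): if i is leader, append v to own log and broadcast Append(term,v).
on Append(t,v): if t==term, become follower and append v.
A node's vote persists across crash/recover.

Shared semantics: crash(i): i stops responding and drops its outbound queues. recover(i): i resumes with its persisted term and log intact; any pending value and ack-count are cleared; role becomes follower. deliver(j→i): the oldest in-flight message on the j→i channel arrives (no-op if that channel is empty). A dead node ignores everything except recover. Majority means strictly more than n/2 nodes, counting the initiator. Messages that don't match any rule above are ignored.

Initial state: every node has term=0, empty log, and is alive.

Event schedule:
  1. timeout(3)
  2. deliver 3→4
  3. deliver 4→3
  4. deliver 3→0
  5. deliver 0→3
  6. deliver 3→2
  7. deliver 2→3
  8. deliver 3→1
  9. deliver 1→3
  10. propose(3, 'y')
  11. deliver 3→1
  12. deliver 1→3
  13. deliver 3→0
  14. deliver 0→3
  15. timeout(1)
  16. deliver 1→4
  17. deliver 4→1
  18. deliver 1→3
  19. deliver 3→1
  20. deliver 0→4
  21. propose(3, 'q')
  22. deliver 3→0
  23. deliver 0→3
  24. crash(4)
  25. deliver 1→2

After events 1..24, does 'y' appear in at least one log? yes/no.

yes

1. timeout(3):  <3:cand t1 ->
2. deliver 3→4:  <4:foll t1 ->
3. deliver 4→3:  nop
4. deliver 3→0:  <0:foll t1 ->
5. deliver 0→3:  <3:lead t1 ->
6. deliver 3→2:  <2:foll t1 ->
7. deliver 2→3:  nop
8. deliver 3→1:  <1:foll t1 ->
9. deliver 1→3:  nop
10. propose(3,'y'):  <3:lead t1 y>
11. deliver 3→1:  <1:foll t1 y>
12. deliver 1→3:  nop
13. deliver 3→0:  <0:foll t1 y>
14. deliver 0→3:  nop
15. timeout(1):  <1:cand t2 y>
16. deliver 1→4:  <4:foll t2 ->
17. deliver 4→1:  nop
18. deliver 1→3:  <3:foll t2 y>
19. deliver 3→1:  <1:lead t2 y>
20. deliver 0→4:  nop
21. propose(3,'q'):  nop
22. deliver 3→0:  nop
23. deliver 0→3:  nop
24. crash(4):  <4:✗foll t2 ->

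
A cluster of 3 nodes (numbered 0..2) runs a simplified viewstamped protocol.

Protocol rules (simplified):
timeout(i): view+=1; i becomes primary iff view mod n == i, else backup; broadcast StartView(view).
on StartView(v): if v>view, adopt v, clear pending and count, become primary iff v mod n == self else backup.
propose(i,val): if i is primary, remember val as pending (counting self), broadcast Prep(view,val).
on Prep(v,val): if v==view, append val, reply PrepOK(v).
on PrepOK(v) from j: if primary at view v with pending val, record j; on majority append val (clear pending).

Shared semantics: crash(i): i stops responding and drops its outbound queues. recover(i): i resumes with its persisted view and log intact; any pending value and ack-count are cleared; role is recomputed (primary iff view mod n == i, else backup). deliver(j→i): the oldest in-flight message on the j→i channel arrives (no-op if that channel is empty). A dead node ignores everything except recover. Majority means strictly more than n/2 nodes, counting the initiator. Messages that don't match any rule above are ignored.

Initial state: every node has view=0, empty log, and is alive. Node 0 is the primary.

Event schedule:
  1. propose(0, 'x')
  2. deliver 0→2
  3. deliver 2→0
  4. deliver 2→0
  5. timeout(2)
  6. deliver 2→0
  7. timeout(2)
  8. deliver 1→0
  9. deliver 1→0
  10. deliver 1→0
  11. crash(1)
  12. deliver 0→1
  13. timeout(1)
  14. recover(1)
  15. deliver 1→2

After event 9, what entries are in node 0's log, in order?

[1] propose(0,'x') → ∅
[2] deliver 0→2 → N2(back v0 [x])
[3] deliver 2→0 → N0(prim v0 [x])
[4] deliver 2→0 → ∅
[5] timeout(2) → N2(back v1 [x])
[6] deliver 2→0 → N0(back v1 [x])
[7] timeout(2) → N2(prim v2 [x])
[8] deliver 1→0 → ∅
[9] deliver 1→0 → ∅

x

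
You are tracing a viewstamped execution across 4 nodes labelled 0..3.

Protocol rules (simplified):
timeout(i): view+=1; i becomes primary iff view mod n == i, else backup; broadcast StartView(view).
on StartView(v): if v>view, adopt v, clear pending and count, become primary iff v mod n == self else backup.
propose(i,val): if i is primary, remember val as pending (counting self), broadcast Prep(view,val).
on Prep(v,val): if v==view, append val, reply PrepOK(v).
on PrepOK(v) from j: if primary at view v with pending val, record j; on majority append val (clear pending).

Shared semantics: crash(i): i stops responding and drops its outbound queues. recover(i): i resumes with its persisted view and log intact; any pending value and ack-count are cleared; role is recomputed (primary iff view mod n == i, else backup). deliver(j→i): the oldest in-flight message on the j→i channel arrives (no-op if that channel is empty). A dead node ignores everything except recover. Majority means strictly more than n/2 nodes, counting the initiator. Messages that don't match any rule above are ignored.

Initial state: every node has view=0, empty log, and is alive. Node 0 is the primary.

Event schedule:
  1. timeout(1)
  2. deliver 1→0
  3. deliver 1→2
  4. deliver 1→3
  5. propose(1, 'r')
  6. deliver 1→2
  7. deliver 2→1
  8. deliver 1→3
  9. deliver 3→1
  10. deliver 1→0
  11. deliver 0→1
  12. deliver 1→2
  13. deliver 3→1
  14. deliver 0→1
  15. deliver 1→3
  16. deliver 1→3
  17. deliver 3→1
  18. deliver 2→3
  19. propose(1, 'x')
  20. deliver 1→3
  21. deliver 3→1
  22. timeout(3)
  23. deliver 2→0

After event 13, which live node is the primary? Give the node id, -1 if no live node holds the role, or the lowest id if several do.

1. timeout(1):  <1:prim v1 ->
2. deliver 1→0:  <0:back v1 ->
3. deliver 1→2:  <2:back v1 ->
4. deliver 1→3:  <3:back v1 ->
5. propose(1,'r'):  nop
6. deliver 1→2:  <2:back v1 r>
7. deliver 2→1:  nop
8. deliver 1→3:  <3:back v1 r>
9. deliver 3→1:  <1:prim v1 r>
10. deliver 1→0:  <0:back v1 r>
11. deliver 0→1:  nop
12. deliver 1→2:  nop
13. deliver 3→1:  nop

1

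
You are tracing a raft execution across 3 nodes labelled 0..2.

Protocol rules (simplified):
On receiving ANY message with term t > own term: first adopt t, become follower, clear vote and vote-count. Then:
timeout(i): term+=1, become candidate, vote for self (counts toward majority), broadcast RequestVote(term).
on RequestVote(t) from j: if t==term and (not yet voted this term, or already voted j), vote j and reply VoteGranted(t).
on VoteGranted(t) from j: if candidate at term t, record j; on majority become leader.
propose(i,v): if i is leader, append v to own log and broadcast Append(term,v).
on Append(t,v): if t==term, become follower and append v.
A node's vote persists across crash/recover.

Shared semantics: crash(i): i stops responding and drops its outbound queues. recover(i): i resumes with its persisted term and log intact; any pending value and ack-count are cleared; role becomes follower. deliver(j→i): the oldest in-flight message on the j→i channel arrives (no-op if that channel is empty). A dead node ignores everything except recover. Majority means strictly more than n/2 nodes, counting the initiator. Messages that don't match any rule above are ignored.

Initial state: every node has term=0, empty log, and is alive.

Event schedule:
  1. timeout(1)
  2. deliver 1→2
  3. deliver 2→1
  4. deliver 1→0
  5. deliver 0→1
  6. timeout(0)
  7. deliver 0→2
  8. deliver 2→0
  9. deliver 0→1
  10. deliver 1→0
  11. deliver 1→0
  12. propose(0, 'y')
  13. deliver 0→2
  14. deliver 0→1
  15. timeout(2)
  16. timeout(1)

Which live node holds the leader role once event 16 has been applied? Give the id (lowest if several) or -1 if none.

[1] timeout(1) → N1(cand t1 [-])
[2] deliver 1→2 → N2(foll t1 [-])
[3] deliver 2→1 → N1(lead t1 [-])
[4] deliver 1→0 → N0(foll t1 [-])
[5] deliver 0→1 → ∅
[6] timeout(0) → N0(cand t2 [-])
[7] deliver 0→2 → N2(foll t2 [-])
[8] deliver 2→0 → N0(lead t2 [-])
[9] deliver 0→1 → N1(foll t2 [-])
[10] deliver 1→0 → ∅
[11] deliver 1→0 → ∅
[12] propose(0,'y') → N0(lead t2 [y])
[13] deliver 0→2 → N2(foll t2 [y])
[14] deliver 0→1 → N1(foll t2 [y])
[15] timeout(2) → N2(cand t3 [y])
[16] timeout(1) → N1(cand t3 [y])

0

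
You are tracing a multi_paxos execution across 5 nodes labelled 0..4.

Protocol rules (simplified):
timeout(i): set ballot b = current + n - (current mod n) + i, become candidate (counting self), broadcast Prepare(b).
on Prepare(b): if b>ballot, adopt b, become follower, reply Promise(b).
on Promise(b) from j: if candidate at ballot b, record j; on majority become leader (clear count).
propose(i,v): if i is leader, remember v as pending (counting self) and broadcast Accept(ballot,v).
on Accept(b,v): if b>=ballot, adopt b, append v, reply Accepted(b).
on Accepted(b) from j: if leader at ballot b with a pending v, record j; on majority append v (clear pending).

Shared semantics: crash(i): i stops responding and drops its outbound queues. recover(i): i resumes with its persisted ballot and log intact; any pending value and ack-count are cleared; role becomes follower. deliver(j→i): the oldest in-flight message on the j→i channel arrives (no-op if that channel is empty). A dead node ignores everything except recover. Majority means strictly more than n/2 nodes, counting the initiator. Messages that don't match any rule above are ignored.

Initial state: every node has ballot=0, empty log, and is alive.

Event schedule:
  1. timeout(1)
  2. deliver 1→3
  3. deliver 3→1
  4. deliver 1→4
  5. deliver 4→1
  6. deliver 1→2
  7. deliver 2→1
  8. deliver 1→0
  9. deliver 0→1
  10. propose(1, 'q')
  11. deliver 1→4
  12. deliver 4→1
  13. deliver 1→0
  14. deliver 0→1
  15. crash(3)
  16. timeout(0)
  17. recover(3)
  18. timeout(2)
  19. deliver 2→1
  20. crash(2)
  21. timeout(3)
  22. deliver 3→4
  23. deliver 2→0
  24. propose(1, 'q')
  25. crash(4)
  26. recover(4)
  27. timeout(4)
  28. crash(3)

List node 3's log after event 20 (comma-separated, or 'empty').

empty

[1] timeout(1) → N1(cand b6 [-])
[2] deliver 1→3 → N3(foll b6 [-])
[3] deliver 3→1 → ∅
[4] deliver 1→4 → N4(foll b6 [-])
[5] deliver 4→1 → N1(lead b6 [-])
[6] deliver 1→2 → N2(foll b6 [-])
[7] deliver 2→1 → ∅
[8] deliver 1→0 → N0(foll b6 [-])
[9] deliver 0→1 → ∅
[10] propose(1,'q') → ∅
[11] deliver 1→4 → N4(foll b6 [q])
[12] deliver 4→1 → ∅
[13] deliver 1→0 → N0(foll b6 [q])
[14] deliver 0→1 → N1(lead b6 [q])
[15] crash(3) → N3(✗foll b6 [-])
[16] timeout(0) → N0(cand b10 [q])
[17] recover(3) → N3(foll b6 [-])
[18] timeout(2) → N2(cand b12 [-])
[19] deliver 2→1 → N1(foll b12 [q])
[20] crash(2) → N2(✗cand b12 [-])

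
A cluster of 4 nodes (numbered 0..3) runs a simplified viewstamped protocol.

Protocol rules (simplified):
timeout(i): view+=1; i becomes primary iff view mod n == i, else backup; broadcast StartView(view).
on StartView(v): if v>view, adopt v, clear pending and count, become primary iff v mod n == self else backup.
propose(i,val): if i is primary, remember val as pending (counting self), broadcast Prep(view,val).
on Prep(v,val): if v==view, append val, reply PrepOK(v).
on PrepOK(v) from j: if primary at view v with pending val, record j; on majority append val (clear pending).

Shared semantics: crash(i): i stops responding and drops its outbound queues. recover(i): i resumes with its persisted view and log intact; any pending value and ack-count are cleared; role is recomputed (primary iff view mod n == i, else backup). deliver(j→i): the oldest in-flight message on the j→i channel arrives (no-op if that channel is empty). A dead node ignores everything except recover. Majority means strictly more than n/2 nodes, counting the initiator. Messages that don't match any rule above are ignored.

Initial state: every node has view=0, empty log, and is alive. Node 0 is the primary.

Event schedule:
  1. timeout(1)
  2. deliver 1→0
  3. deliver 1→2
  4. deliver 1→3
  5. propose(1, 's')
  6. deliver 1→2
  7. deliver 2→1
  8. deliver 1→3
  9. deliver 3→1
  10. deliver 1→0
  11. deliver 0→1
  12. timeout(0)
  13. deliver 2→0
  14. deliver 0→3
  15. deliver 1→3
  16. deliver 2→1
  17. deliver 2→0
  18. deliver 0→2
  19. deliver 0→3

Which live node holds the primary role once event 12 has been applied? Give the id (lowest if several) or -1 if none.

e1 timeout(1): 1[prim,v=1,-]
e2 deliver 1→0: 0[back,v=1,-]
e3 deliver 1→2: 2[back,v=1,-]
e4 deliver 1→3: 3[back,v=1,-]
e5 propose(1,'s'): ·
e6 deliver 1→2: 2[back,v=1,s]
e7 deliver 2→1: ·
e8 deliver 1→3: 3[back,v=1,s]
e9 deliver 3→1: 1[prim,v=1,s]
e10 deliver 1→0: 0[back,v=1,s]
e11 deliver 0→1: ·
e12 timeout(0): 0[back,v=2,s]

1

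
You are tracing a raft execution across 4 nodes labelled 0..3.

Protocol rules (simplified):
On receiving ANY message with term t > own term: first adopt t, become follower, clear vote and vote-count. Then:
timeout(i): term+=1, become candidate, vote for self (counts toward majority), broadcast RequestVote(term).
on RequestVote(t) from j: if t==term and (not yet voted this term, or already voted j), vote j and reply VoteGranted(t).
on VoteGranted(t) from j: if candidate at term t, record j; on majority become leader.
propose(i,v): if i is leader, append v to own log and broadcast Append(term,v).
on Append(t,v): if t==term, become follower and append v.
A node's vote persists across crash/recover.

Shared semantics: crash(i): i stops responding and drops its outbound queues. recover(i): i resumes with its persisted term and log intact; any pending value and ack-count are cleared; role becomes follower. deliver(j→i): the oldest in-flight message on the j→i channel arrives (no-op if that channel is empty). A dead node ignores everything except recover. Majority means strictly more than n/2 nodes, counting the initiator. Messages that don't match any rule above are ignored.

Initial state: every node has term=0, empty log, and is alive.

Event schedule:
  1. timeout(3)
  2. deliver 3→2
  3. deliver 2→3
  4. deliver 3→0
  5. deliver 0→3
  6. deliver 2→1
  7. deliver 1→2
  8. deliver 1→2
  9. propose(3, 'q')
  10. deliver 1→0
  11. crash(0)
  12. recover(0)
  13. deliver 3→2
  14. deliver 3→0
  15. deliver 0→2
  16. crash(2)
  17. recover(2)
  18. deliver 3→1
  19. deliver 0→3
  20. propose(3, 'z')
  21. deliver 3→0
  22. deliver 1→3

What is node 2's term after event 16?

e1 timeout(3): 3[cand,t=1,-]
e2 deliver 3→2: 2[foll,t=1,-]
e3 deliver 2→3: ·
e4 deliver 3→0: 0[foll,t=1,-]
e5 deliver 0→3: 3[lead,t=1,-]
e6 deliver 2→1: ·
e7 deliver 1→2: ·
e8 deliver 1→2: ·
e9 propose(3,'q'): 3[lead,t=1,q]
e10 deliver 1→0: ·
e11 crash(0): 0[✗foll,t=1,-]
e12 recover(0): 0[foll,t=1,-]
e13 deliver 3→2: 2[foll,t=1,q]
e14 deliver 3→0: 0[foll,t=1,q]
e15 deliver 0→2: ·
e16 crash(2): 2[✗foll,t=1,q]

1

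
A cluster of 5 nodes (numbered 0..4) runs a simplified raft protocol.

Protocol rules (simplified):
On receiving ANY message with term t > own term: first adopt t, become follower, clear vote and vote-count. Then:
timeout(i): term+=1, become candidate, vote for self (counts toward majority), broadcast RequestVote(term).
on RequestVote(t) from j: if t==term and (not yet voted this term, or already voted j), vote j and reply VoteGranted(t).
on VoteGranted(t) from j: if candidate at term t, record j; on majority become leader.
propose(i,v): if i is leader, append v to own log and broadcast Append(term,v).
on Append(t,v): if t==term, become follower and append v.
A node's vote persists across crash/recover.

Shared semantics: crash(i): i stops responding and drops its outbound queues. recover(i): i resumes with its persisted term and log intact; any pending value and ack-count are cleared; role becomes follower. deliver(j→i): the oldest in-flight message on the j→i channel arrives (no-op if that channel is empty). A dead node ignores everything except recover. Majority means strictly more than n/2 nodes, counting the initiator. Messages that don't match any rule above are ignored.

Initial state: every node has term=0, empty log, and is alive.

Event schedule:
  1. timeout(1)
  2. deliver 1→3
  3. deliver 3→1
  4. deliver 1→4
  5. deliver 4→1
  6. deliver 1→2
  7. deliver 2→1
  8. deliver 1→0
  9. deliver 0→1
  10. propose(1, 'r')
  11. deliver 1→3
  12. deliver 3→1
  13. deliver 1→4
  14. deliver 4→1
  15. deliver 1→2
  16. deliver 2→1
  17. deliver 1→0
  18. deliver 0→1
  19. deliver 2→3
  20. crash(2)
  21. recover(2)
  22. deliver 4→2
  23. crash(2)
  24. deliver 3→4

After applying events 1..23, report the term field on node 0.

1

e1 timeout(1): 1[cand,t=1,-]
e2 deliver 1→3: 3[foll,t=1,-]
e3 deliver 3→1: ·
e4 deliver 1→4: 4[foll,t=1,-]
e5 deliver 4→1: 1[lead,t=1,-]
e6 deliver 1→2: 2[foll,t=1,-]
e7 deliver 2→1: ·
e8 deliver 1→0: 0[foll,t=1,-]
e9 deliver 0→1: ·
e10 propose(1,'r'): 1[lead,t=1,r]
e11 deliver 1→3: 3[foll,t=1,r]
e12 deliver 3→1: ·
e13 deliver 1→4: 4[foll,t=1,r]
e14 deliver 4→1: ·
e15 deliver 1→2: 2[foll,t=1,r]
e16 deliver 2→1: ·
e17 deliver 1→0: 0[foll,t=1,r]
e18 deliver 0→1: ·
e19 deliver 2→3: ·
e20 crash(2): 2[✗foll,t=1,r]
e21 recover(2): 2[foll,t=1,r]
e22 deliver 4→2: ·
e23 crash(2): 2[✗foll,t=1,r]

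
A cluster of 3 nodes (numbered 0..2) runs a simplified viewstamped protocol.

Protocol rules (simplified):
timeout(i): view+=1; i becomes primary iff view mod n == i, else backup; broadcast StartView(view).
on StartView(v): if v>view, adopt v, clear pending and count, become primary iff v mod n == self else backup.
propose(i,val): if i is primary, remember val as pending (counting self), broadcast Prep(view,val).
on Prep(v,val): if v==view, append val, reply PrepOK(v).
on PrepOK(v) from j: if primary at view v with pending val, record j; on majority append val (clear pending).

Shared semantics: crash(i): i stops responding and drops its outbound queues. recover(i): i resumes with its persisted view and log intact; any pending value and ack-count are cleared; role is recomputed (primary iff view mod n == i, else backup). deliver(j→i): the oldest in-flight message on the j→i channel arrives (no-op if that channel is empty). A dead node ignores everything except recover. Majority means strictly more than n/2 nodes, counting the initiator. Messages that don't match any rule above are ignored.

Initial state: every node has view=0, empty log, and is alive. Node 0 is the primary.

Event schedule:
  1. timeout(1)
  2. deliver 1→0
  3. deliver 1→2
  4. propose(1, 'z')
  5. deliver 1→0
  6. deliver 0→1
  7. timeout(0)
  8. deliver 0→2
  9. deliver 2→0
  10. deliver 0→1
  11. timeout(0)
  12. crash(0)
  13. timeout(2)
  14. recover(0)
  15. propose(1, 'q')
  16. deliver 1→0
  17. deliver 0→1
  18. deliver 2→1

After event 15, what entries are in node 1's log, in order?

z

after 1 — timeout(1): n1:prim/v1/[-]
after 2 — deliver 1→0: n0:back/v1/[-]
after 3 — deliver 1→2: n2:back/v1/[-]
after 4 — propose(1,'z'): ·
after 5 — deliver 1→0: n0:back/v1/[z]
after 6 — deliver 0→1: n1:prim/v1/[z]
after 7 — timeout(0): n0:back/v2/[z]
after 8 — deliver 0→2: n2:prim/v2/[-]
after 9 — deliver 2→0: ·
after 10 — deliver 0→1: n1:back/v2/[z]
after 11 — timeout(0): n0:prim/v3/[z]
after 12 — crash(0): n0:✗prim/v3/[z]
after 13 — timeout(2): n2:back/v3/[-]
after 14 — recover(0): n0:prim/v3/[z]
after 15 — propose(1,'q'): ·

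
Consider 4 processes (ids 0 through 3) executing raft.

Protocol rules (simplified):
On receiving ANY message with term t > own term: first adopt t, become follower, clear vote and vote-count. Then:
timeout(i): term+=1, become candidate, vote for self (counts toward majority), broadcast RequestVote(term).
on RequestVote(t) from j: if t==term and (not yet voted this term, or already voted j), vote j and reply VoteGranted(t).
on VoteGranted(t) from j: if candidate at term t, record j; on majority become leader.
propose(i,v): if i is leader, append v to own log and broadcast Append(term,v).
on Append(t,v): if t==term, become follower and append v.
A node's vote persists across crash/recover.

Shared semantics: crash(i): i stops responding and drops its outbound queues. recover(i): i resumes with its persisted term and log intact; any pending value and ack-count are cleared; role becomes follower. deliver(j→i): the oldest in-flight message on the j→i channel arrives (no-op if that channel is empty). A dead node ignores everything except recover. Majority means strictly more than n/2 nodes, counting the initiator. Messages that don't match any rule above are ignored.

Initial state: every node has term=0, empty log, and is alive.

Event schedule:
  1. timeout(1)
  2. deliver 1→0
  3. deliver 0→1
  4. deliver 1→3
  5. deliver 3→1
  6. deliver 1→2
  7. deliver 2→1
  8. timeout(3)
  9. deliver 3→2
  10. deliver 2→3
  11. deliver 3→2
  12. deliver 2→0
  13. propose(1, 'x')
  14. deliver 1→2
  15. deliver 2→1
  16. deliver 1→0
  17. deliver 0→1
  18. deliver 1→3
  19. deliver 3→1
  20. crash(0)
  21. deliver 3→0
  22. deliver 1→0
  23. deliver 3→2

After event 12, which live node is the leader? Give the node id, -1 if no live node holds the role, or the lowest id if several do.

1

[1] timeout(1) → N1(cand t1 [-])
[2] deliver 1→0 → N0(foll t1 [-])
[3] deliver 0→1 → ∅
[4] deliver 1→3 → N3(foll t1 [-])
[5] deliver 3→1 → N1(lead t1 [-])
[6] deliver 1→2 → N2(foll t1 [-])
[7] deliver 2→1 → ∅
[8] timeout(3) → N3(cand t2 [-])
[9] deliver 3→2 → N2(foll t2 [-])
[10] deliver 2→3 → ∅
[11] deliver 3→2 → ∅
[12] deliver 2→0 → ∅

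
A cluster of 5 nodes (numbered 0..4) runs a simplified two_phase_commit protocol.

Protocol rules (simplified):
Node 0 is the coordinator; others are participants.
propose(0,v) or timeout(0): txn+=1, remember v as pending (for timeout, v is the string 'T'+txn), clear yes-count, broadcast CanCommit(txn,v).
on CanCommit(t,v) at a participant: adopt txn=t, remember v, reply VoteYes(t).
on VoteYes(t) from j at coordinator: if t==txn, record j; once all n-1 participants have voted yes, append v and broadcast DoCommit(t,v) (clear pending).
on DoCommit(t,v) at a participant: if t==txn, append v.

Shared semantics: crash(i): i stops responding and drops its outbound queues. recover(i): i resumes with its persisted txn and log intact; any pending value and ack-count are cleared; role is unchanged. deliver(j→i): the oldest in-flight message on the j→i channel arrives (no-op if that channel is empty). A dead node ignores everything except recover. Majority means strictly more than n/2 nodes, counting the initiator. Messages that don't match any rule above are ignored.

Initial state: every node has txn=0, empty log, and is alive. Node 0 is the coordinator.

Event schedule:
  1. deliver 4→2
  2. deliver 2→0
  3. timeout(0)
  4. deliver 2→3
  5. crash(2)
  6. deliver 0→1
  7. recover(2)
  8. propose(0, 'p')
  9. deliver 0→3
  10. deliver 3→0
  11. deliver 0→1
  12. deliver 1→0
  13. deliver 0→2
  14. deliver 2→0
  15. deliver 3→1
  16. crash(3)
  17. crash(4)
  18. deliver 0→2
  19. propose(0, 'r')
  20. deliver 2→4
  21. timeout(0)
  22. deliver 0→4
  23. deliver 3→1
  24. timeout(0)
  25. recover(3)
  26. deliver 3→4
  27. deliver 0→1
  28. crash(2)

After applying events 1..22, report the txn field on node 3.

1

e1 deliver 4→2: ·
e2 deliver 2→0: ·
e3 timeout(0): 0[coor,t=1,-]
e4 deliver 2→3: ·
e5 crash(2): 2[✗part,t=0,-]
e6 deliver 0→1: 1[part,t=1,-]
e7 recover(2): 2[part,t=0,-]
e8 propose(0,'p'): 0[coor,t=2,-]
e9 deliver 0→3: 3[part,t=1,-]
e10 deliver 3→0: ·
e11 deliver 0→1: 1[part,t=2,-]
e12 deliver 1→0: ·
e13 deliver 0→2: 2[part,t=1,-]
e14 deliver 2→0: ·
e15 deliver 3→1: ·
e16 crash(3): 3[✗part,t=1,-]
e17 crash(4): 4[✗part,t=0,-]
e18 deliver 0→2: 2[part,t=2,-]
e19 propose(0,'r'): 0[coor,t=3,-]
e20 deliver 2→4: ·
e21 timeout(0): 0[coor,t=4,-]
e22 deliver 0→4: ·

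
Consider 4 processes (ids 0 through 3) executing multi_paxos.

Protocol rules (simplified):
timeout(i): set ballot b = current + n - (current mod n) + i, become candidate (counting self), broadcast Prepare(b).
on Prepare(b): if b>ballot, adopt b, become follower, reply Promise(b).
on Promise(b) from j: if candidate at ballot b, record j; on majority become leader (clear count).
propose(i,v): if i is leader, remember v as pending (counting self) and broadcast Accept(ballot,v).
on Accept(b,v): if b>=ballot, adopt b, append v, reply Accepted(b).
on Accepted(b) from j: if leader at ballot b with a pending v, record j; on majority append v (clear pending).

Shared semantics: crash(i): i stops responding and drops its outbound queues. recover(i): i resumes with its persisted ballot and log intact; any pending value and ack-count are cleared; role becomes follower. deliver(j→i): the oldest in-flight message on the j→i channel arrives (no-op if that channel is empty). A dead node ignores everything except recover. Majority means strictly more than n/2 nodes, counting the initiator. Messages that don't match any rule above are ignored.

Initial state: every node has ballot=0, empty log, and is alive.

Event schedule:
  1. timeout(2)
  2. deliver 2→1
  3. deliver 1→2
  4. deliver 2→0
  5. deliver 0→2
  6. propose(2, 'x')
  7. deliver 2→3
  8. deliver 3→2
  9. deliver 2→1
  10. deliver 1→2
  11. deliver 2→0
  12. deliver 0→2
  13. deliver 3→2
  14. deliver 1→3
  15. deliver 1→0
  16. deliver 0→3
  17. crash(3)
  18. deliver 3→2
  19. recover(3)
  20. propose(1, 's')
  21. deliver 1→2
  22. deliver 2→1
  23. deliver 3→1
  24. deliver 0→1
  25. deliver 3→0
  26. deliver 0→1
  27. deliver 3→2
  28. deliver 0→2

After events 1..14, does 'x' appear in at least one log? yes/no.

yes

step 1 timeout(2): 2={cand,b=6,log=-}
step 2 deliver 2→1: 1={foll,b=6,log=-}
step 3 deliver 1→2: —
step 4 deliver 2→0: 0={foll,b=6,log=-}
step 5 deliver 0→2: 2={lead,b=6,log=-}
step 6 propose(2,'x'): —
step 7 deliver 2→3: 3={foll,b=6,log=-}
step 8 deliver 3→2: —
step 9 deliver 2→1: 1={foll,b=6,log=x}
step 10 deliver 1→2: —
step 11 deliver 2→0: 0={foll,b=6,log=x}
step 12 deliver 0→2: 2={lead,b=6,log=x}
step 13 deliver 3→2: —
step 14 deliver 1→3: —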